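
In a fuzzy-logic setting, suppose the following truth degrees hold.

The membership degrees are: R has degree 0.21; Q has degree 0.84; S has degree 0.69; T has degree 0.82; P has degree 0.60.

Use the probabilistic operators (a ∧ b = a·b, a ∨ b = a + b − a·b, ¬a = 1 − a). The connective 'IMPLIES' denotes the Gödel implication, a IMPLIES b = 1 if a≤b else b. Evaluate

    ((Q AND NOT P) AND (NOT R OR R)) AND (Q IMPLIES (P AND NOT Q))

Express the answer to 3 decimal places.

0.027

NOT P = 1 − 0.6000 = 0.4000
Q AND NOT P = a·b on (0.8400, 0.4000) = 0.3360
NOT R = 1 − 0.2100 = 0.7900
NOT R OR R = a + b − a·b on (0.7900, 0.2100) = 0.8341
(Q AND NOT P) AND (NOT R OR R) = a·b on (0.3360, 0.8341) = 0.2803
NOT Q = 1 − 0.8400 = 0.1600
P AND NOT Q = a·b on (0.6000, 0.1600) = 0.0960
Q IMPLIES (P AND NOT Q)  [Gödel: 1 if a≤b else b] with a=0.8400, b=0.0960 → 0.0960
((Q AND NOT P) AND (NOT R OR R)) AND (Q IMPLIES (P AND NOT Q)) = a·b on (0.2803, 0.0960) = 0.0269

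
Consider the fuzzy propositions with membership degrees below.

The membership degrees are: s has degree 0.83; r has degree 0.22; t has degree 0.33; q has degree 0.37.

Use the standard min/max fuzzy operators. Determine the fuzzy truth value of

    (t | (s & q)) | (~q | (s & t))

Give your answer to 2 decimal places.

0.63

s & q = min(a, b) on (0.83, 0.37) = 0.37
t | (s & q) = max(a, b) on (0.33, 0.37) = 0.37
~q = 1 − 0.37 = 0.63
s & t = min(a, b) on (0.83, 0.33) = 0.33
~q | (s & t) = max(a, b) on (0.63, 0.33) = 0.63
(t | (s & q)) | (~q | (s & t)) = max(a, b) on (0.37, 0.63) = 0.63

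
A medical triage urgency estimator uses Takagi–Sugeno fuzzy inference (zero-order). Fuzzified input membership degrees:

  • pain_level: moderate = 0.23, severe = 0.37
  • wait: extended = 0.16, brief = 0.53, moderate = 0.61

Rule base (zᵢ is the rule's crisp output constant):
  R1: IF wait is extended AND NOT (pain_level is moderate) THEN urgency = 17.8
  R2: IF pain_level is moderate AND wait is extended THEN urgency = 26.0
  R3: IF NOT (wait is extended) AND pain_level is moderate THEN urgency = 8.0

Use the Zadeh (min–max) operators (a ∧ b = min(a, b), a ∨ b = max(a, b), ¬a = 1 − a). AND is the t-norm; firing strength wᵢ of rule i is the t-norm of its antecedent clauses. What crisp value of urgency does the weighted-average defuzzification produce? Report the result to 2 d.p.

R1 (z=17.8): extended=0.16, ¬moderate=1−0.23=0.77; AND[min(a, b)] → w = 0.16
R2 (z=26.0): moderate=0.23, extended=0.16; AND[min(a, b)] → w = 0.16
R3 (z=8.0): ¬extended=1−0.16=0.84, moderate=0.23; AND[min(a, b)] → w = 0.23
Weighted average = (0.16·17.8 + 0.16·26.0 + 0.23·8.0) / (0.16 + 0.16 + 0.23)
  = 8.8480 / 0.5500 = 16.09

16.09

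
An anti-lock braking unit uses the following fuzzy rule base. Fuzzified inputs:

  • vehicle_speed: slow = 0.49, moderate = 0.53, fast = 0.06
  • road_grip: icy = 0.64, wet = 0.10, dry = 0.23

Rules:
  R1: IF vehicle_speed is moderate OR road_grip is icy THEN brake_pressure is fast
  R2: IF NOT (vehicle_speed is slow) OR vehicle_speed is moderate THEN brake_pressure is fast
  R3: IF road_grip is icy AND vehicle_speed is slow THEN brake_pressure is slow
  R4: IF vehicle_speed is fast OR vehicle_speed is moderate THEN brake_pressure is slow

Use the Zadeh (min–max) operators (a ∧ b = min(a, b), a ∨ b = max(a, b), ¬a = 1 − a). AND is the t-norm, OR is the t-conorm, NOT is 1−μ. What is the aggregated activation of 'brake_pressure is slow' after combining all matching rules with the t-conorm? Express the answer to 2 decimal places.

R1: moderate=0.53, icy=0.64; OR[max(a, b)] → w = 0.64
R2: ¬slow=1−0.49=0.51, moderate=0.53; OR[max(a, b)] → w = 0.53
R3: icy=0.64, slow=0.49; AND[min(a, b)] → w = 0.49
R4: fast=0.06, moderate=0.53; OR[max(a, b)] → w = 0.53
Rules with consequent 'slow': {R3, R4} → strengths 0.49, 0.53
Aggregate via t-conorm [max(a, b)]: 0.53

0.53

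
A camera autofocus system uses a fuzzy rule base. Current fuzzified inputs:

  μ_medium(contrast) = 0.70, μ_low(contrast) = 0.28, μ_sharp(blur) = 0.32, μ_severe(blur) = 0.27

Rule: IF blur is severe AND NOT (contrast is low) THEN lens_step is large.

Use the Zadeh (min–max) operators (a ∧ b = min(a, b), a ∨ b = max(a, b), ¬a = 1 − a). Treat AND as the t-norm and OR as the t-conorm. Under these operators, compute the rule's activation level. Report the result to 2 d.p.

firing strength: severe=0.27, ¬low=1−0.28=0.72; AND[min(a, b)] → w = 0.27

0.27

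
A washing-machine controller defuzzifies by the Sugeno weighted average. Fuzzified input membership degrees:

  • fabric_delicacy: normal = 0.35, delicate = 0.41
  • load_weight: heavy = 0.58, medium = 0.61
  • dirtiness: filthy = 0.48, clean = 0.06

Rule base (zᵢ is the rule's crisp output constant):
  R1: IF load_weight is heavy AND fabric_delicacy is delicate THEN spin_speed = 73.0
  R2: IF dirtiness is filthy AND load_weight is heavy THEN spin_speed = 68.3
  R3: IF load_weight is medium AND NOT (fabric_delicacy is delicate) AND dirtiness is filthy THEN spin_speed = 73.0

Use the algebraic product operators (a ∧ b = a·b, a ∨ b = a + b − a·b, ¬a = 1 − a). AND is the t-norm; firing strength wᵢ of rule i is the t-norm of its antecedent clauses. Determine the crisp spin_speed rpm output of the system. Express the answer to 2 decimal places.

R1 (z=73.0): heavy=0.58, delicate=0.41; AND[a·b] → w = 0.2378
R2 (z=68.3): filthy=0.48, heavy=0.58; AND[a·b] → w = 0.2784
R3 (z=73.0): medium=0.61, ¬delicate=1−0.41=0.59, filthy=0.48; AND[a·b] → w = 0.1728
Weighted average = (0.2378·73.0 + 0.2784·68.3 + 0.1728·73.0) / (0.2378 + 0.2784 + 0.1728)
  = 48.9850 / 0.6890 = 71.10

71.10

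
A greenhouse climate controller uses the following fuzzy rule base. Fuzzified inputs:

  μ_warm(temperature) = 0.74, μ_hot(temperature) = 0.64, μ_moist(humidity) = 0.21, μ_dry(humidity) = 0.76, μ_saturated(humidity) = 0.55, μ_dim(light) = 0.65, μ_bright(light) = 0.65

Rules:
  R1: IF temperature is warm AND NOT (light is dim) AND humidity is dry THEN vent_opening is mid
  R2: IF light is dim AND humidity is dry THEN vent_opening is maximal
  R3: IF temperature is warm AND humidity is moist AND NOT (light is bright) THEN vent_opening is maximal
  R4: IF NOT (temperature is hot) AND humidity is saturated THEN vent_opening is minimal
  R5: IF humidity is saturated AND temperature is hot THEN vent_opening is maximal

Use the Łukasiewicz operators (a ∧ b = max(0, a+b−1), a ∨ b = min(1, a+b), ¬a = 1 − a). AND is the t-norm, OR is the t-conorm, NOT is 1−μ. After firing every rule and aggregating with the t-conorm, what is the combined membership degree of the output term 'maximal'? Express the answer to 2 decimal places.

0.60

R1: warm=0.74, ¬dim=1−0.65=0.35, dry=0.76; AND[max(0, a+b−1)] → w = 0.00
R2: dim=0.65, dry=0.76; AND[max(0, a+b−1)] → w = 0.41
R3: warm=0.74, moist=0.21, ¬bright=1−0.65=0.35; AND[max(0, a+b−1)] → w = 0.00
R4: ¬hot=1−0.64=0.36, saturated=0.55; AND[max(0, a+b−1)] → w = 0.00
R5: saturated=0.55, hot=0.64; AND[max(0, a+b−1)] → w = 0.19
Rules with consequent 'maximal': {R2, R3, R5} → strengths 0.41, 0.00, 0.19
Aggregate via t-conorm [min(1, a+b)]: 0.60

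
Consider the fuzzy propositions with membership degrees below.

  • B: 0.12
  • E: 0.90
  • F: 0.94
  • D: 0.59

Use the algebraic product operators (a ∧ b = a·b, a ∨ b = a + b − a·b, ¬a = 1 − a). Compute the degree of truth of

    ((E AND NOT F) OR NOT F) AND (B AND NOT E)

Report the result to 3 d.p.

0.001

NOT F = 1 − 0.9400 = 0.0600
E AND NOT F = a·b on (0.9000, 0.0600) = 0.0540
NOT F = 1 − 0.9400 = 0.0600
(E AND NOT F) OR NOT F = a + b − a·b on (0.0540, 0.0600) = 0.1108
NOT E = 1 − 0.9000 = 0.1000
B AND NOT E = a·b on (0.1200, 0.1000) = 0.0120
((E AND NOT F) OR NOT F) AND (B AND NOT E) = a·b on (0.1108, 0.0120) = 0.0013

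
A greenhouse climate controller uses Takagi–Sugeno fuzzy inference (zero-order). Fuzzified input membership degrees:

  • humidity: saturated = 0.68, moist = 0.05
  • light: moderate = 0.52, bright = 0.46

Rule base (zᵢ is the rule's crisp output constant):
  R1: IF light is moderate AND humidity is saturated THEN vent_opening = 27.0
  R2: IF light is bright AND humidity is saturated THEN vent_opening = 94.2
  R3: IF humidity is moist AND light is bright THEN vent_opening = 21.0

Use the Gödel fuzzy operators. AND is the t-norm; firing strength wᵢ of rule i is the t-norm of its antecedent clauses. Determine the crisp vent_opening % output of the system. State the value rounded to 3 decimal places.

56.720

R1 (z=27.0): moderate=0.52, saturated=0.68; AND[min(a, b)] → w = 0.52
R2 (z=94.2): bright=0.46, saturated=0.68; AND[min(a, b)] → w = 0.46
R3 (z=21.0): moist=0.05, bright=0.46; AND[min(a, b)] → w = 0.05
Weighted average = (0.52·27.0 + 0.46·94.2 + 0.05·21.0) / (0.52 + 0.46 + 0.05)
  = 58.4220 / 1.0300 = 56.720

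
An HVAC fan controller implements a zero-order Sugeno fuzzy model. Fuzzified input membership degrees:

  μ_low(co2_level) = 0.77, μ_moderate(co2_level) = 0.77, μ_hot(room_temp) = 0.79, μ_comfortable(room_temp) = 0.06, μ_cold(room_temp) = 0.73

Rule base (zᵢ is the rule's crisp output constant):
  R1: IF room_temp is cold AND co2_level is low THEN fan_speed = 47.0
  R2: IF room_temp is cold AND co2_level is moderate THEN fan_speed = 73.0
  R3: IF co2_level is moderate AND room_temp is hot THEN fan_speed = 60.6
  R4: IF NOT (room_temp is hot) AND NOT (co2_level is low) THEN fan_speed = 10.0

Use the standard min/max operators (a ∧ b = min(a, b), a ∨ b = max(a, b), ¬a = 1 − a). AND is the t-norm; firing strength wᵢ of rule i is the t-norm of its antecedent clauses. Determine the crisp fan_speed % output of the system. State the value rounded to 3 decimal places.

R1 (z=47.0): cold=0.73, low=0.77; AND[min(a, b)] → w = 0.73
R2 (z=73.0): cold=0.73, moderate=0.77; AND[min(a, b)] → w = 0.73
R3 (z=60.6): moderate=0.77, hot=0.79; AND[min(a, b)] → w = 0.77
R4 (z=10.0): ¬hot=1−0.79=0.21, ¬low=1−0.77=0.23; AND[min(a, b)] → w = 0.21
Weighted average = (0.73·47.0 + 0.73·73.0 + 0.77·60.6 + 0.21·10.0) / (0.73 + 0.73 + 0.77 + 0.21)
  = 136.3620 / 2.4400 = 55.886

55.886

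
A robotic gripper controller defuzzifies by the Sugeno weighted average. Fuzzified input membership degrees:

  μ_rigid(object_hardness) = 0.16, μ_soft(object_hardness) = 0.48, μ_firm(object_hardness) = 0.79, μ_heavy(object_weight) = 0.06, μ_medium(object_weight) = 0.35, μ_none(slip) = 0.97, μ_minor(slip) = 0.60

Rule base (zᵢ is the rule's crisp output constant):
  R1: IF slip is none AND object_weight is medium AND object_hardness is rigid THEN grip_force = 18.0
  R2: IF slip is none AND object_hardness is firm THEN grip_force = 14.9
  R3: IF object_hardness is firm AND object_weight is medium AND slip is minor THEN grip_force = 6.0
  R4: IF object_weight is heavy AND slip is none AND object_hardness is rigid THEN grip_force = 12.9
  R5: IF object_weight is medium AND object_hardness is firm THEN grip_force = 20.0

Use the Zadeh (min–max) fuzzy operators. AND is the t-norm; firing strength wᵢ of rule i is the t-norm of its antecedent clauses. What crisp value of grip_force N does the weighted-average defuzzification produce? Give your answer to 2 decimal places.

R1 (z=18.0): none=0.97, medium=0.35, rigid=0.16; AND[min(a, b)] → w = 0.16
R2 (z=14.9): none=0.97, firm=0.79; AND[min(a, b)] → w = 0.79
R3 (z=6.0): firm=0.79, medium=0.35, minor=0.60; AND[min(a, b)] → w = 0.35
R4 (z=12.9): heavy=0.06, none=0.97, rigid=0.16; AND[min(a, b)] → w = 0.06
R5 (z=20.0): medium=0.35, firm=0.79; AND[min(a, b)] → w = 0.35
Weighted average = (0.16·18.0 + 0.79·14.9 + 0.35·6.0 + 0.06·12.9 + 0.35·20.0) / (0.16 + 0.79 + 0.35 + 0.06 + 0.35)
  = 24.5250 / 1.7100 = 14.34

14.34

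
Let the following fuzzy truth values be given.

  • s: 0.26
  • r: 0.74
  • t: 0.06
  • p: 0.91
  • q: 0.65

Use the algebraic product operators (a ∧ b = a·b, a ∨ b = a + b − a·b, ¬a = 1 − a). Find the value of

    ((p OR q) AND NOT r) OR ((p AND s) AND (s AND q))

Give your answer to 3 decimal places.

0.282

p OR q = a + b − a·b on (0.9100, 0.6500) = 0.9685
NOT r = 1 − 0.7400 = 0.2600
(p OR q) AND NOT r = a·b on (0.9685, 0.2600) = 0.2518
p AND s = a·b on (0.9100, 0.2600) = 0.2366
s AND q = a·b on (0.2600, 0.6500) = 0.1690
(p AND s) AND (s AND q) = a·b on (0.2366, 0.1690) = 0.0400
((p OR q) AND NOT r) OR ((p AND s) AND (s AND q)) = a + b − a·b on (0.2518, 0.0400) = 0.2817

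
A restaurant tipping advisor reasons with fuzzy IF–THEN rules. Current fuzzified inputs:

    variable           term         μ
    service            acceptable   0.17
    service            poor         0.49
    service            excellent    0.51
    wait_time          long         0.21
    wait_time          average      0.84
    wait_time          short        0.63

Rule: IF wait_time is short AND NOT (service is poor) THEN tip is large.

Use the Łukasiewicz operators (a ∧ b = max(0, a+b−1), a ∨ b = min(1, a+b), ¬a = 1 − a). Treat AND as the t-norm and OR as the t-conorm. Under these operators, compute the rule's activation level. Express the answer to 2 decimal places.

0.14

firing strength: short=0.63, ¬poor=1−0.49=0.51; AND[max(0, a+b−1)] → w = 0.14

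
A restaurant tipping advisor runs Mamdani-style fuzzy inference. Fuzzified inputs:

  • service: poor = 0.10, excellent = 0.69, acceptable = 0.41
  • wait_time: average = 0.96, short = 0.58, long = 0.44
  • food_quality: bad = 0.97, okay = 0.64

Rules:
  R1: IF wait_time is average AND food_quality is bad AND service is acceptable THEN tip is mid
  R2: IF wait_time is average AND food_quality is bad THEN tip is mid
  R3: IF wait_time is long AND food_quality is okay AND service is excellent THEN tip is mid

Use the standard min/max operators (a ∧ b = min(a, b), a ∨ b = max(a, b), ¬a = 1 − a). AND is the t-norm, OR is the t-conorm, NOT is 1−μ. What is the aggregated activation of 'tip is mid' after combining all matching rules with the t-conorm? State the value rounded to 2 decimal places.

0.96

R1: average=0.96, bad=0.97, acceptable=0.41; AND[min(a, b)] → w = 0.41
R2: average=0.96, bad=0.97; AND[min(a, b)] → w = 0.96
R3: long=0.44, okay=0.64, excellent=0.69; AND[min(a, b)] → w = 0.44
Rules with consequent 'mid': {R1, R2, R3} → strengths 0.41, 0.96, 0.44
Aggregate via t-conorm [max(a, b)]: 0.96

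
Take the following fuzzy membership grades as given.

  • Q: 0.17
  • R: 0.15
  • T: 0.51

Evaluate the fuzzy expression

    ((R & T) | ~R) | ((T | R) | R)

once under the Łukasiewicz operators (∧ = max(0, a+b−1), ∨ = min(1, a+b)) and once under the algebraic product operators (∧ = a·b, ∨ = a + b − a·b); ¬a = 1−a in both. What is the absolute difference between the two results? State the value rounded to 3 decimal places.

0.049

Under Łukasiewicz:
  R & T = max(0, a+b−1) on (0.15, 0.51) = 0.00
  ~R = 1 − 0.15 = 0.85
  (R & T) | ~R = min(1, a+b) on (0.00, 0.85) = 0.85
  T | R = min(1, a+b) on (0.51, 0.15) = 0.66
  (T | R) | R = min(1, a+b) on (0.66, 0.15) = 0.81
  ((R & T) | ~R) | ((T | R) | R) = min(1, a+b) on (0.85, 0.81) = 1.00
  → value = 1.0000
Under algebraic product:
  R & T = a·b on (0.1500, 0.5100) = 0.0765
  ~R = 1 − 0.1500 = 0.8500
  (R & T) | ~R = a + b − a·b on (0.0765, 0.8500) = 0.8615
  T | R = a + b − a·b on (0.5100, 0.1500) = 0.5835
  (T | R) | R = a + b − a·b on (0.5835, 0.1500) = 0.6460
  ((R & T) | ~R) | ((T | R) | R) = a + b − a·b on (0.8615, 0.6460) = 0.9510
  → value = 0.9510
|1.0000 − 0.9510| = 0.049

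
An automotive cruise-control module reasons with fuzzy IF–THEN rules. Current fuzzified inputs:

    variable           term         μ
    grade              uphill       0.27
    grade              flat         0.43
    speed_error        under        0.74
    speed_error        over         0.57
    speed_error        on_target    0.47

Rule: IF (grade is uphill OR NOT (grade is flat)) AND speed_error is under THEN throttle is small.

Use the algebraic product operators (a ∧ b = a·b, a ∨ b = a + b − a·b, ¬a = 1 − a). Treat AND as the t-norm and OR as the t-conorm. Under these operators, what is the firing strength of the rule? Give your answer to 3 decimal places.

firing strength: (uphill=0.27 OR ¬flat=1−0.43=0.57) = 0.6861; AND[a·b] with under=0.74 → w = 0.5077

0.508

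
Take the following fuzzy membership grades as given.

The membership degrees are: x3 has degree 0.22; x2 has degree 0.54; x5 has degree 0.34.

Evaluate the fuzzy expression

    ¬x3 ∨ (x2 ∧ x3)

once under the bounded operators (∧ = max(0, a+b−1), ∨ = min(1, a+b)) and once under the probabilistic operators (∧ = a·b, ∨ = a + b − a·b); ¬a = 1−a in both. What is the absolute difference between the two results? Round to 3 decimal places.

Under bounded:
  ¬x3 = 1 − 0.22 = 0.78
  x2 ∧ x3 = max(0, a+b−1) on (0.54, 0.22) = 0.00
  ¬x3 ∨ (x2 ∧ x3) = min(1, a+b) on (0.78, 0.00) = 0.78
  → value = 0.7800
Under probabilistic:
  ¬x3 = 1 − 0.2200 = 0.7800
  x2 ∧ x3 = a·b on (0.5400, 0.2200) = 0.1188
  ¬x3 ∨ (x2 ∧ x3) = a + b − a·b on (0.7800, 0.1188) = 0.8061
  → value = 0.8061
|0.7800 − 0.8061| = 0.026

0.026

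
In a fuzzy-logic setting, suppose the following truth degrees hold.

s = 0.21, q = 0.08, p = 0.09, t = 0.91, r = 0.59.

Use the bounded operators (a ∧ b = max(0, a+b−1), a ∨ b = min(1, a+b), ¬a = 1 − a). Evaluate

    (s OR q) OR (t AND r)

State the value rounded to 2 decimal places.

s OR q = min(1, a+b) on (0.21, 0.08) = 0.29
t AND r = max(0, a+b−1) on (0.91, 0.59) = 0.50
(s OR q) OR (t AND r) = min(1, a+b) on (0.29, 0.50) = 0.79

0.79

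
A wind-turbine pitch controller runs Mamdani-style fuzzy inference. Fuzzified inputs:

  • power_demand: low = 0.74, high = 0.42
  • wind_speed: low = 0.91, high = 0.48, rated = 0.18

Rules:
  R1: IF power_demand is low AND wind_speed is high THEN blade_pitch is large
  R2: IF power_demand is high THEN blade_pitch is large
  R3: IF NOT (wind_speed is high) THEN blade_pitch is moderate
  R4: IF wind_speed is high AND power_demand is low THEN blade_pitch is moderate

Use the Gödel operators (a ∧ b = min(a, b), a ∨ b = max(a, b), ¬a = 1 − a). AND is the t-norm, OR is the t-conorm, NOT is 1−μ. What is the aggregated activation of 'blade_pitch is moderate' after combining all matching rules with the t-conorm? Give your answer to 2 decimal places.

R1: low=0.74, high=0.48; AND[min(a, b)] → w = 0.48
R2: high=0.42 → w = 0.42
R3: ¬high=1−0.48=0.52 → w = 0.52
R4: high=0.48, low=0.74; AND[min(a, b)] → w = 0.48
Rules with consequent 'moderate': {R3, R4} → strengths 0.52, 0.48
Aggregate via t-conorm [max(a, b)]: 0.52

0.52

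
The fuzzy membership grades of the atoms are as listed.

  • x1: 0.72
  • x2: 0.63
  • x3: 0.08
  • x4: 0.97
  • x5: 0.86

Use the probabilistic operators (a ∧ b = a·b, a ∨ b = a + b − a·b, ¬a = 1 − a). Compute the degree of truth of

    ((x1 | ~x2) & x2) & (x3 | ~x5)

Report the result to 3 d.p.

0.108

~x2 = 1 − 0.6300 = 0.3700
x1 | ~x2 = a + b − a·b on (0.7200, 0.3700) = 0.8236
(x1 | ~x2) & x2 = a·b on (0.8236, 0.6300) = 0.5189
~x5 = 1 − 0.8600 = 0.1400
x3 | ~x5 = a + b − a·b on (0.0800, 0.1400) = 0.2088
((x1 | ~x2) & x2) & (x3 | ~x5) = a·b on (0.5189, 0.2088) = 0.1083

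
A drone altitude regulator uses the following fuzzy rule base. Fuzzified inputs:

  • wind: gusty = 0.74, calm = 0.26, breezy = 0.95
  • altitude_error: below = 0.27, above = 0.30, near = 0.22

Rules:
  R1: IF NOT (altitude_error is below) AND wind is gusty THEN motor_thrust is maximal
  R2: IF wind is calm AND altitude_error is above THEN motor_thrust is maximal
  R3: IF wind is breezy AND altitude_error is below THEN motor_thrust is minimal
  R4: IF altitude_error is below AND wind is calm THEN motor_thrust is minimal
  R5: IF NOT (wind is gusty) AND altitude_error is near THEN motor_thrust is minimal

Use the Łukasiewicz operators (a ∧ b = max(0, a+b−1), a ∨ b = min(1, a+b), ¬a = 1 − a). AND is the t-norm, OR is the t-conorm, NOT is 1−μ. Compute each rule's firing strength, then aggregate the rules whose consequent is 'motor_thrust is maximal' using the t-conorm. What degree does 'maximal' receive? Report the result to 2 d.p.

R1: ¬below=1−0.27=0.73, gusty=0.74; AND[max(0, a+b−1)] → w = 0.47
R2: calm=0.26, above=0.30; AND[max(0, a+b−1)] → w = 0.00
R3: breezy=0.95, below=0.27; AND[max(0, a+b−1)] → w = 0.22
R4: below=0.27, calm=0.26; AND[max(0, a+b−1)] → w = 0.00
R5: ¬gusty=1−0.74=0.26, near=0.22; AND[max(0, a+b−1)] → w = 0.00
Rules with consequent 'maximal': {R1, R2} → strengths 0.47, 0.00
Aggregate via t-conorm [min(1, a+b)]: 0.47

0.47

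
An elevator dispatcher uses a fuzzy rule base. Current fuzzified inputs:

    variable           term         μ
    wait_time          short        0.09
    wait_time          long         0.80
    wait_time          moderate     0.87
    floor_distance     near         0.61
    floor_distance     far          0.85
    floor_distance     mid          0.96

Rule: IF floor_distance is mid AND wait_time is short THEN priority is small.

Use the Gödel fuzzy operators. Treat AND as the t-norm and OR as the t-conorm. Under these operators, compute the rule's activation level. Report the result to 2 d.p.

firing strength: mid=0.96, short=0.09; AND[min(a, b)] → w = 0.09

0.09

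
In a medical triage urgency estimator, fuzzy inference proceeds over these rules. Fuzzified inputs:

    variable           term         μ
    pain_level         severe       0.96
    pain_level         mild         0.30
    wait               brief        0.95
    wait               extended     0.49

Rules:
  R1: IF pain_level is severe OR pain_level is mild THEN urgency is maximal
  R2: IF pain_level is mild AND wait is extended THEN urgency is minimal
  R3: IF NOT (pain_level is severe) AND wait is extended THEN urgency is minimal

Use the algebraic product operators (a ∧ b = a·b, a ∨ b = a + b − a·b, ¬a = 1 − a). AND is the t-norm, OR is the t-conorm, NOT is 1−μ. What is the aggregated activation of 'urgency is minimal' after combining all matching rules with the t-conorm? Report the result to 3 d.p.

R1: severe=0.96, mild=0.30; OR[a + b − a·b] → w = 0.9720
R2: mild=0.30, extended=0.49; AND[a·b] → w = 0.1470
R3: ¬severe=1−0.96=0.04, extended=0.49; AND[a·b] → w = 0.0196
Rules with consequent 'minimal': {R2, R3} → strengths 0.1470, 0.0196
Aggregate via t-conorm [a + b − a·b]: 0.1637

0.164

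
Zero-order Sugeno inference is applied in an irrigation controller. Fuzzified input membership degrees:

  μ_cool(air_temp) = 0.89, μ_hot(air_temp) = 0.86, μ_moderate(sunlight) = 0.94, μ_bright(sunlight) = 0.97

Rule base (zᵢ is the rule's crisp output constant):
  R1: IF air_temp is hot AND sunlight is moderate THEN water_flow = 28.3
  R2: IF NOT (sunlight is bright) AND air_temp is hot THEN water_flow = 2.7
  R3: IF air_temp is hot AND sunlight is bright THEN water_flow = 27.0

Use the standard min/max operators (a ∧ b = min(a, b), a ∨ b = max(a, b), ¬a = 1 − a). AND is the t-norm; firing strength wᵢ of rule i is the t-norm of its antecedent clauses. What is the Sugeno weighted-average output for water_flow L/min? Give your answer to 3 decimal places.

27.222

R1 (z=28.3): hot=0.86, moderate=0.94; AND[min(a, b)] → w = 0.86
R2 (z=2.7): ¬bright=1−0.97=0.03, hot=0.86; AND[min(a, b)] → w = 0.03
R3 (z=27.0): hot=0.86, bright=0.97; AND[min(a, b)] → w = 0.86
Weighted average = (0.86·28.3 + 0.03·2.7 + 0.86·27.0) / (0.86 + 0.03 + 0.86)
  = 47.6390 / 1.7500 = 27.222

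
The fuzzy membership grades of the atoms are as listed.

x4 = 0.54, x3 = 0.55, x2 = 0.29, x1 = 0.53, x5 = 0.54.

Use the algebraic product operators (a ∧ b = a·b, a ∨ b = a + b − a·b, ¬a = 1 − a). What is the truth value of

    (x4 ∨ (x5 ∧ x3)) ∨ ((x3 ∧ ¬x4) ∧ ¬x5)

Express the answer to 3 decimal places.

x5 ∧ x3 = a·b on (0.5400, 0.5500) = 0.2970
x4 ∨ (x5 ∧ x3) = a + b − a·b on (0.5400, 0.2970) = 0.6766
¬x4 = 1 − 0.5400 = 0.4600
x3 ∧ ¬x4 = a·b on (0.5500, 0.4600) = 0.2530
¬x5 = 1 − 0.5400 = 0.4600
(x3 ∧ ¬x4) ∧ ¬x5 = a·b on (0.2530, 0.4600) = 0.1164
(x4 ∨ (x5 ∧ x3)) ∨ ((x3 ∧ ¬x4) ∧ ¬x5) = a + b − a·b on (0.6766, 0.1164) = 0.7143

0.714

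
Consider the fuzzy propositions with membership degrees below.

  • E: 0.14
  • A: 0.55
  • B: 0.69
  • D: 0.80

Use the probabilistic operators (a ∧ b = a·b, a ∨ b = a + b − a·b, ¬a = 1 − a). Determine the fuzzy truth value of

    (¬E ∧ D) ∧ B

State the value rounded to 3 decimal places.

0.475

¬E = 1 − 0.1400 = 0.8600
¬E ∧ D = a·b on (0.8600, 0.8000) = 0.6880
(¬E ∧ D) ∧ B = a·b on (0.6880, 0.6900) = 0.4747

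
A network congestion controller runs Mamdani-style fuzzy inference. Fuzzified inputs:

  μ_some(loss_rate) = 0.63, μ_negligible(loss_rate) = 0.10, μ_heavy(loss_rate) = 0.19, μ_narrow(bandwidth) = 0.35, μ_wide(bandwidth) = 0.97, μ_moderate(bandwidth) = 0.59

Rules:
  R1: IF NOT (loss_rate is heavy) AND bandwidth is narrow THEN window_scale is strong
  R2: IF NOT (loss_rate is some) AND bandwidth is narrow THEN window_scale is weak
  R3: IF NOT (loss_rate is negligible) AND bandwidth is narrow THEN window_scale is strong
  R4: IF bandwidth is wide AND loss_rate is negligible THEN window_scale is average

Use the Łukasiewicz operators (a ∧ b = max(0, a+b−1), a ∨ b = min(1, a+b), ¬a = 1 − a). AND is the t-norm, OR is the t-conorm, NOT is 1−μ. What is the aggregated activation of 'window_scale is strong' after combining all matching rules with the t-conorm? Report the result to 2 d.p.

0.41

R1: ¬heavy=1−0.19=0.81, narrow=0.35; AND[max(0, a+b−1)] → w = 0.16
R2: ¬some=1−0.63=0.37, narrow=0.35; AND[max(0, a+b−1)] → w = 0.00
R3: ¬negligible=1−0.10=0.90, narrow=0.35; AND[max(0, a+b−1)] → w = 0.25
R4: wide=0.97, negligible=0.10; AND[max(0, a+b−1)] → w = 0.07
Rules with consequent 'strong': {R1, R3} → strengths 0.16, 0.25
Aggregate via t-conorm [min(1, a+b)]: 0.41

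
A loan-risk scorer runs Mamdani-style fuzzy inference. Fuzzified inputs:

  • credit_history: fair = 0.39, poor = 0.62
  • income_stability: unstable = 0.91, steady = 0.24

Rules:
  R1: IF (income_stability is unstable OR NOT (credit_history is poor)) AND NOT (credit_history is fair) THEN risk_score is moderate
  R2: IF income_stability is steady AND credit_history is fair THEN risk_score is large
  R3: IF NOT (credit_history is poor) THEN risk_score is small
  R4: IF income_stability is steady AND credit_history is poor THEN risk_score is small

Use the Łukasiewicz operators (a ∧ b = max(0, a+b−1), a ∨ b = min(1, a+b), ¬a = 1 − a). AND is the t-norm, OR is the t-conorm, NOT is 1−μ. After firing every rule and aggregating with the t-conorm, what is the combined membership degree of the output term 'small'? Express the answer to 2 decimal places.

R1: (unstable=0.91 OR ¬poor=1−0.62=0.38) = 1.00; AND[max(0, a+b−1)] with ¬fair=1−0.39=0.61 → w = 0.61
R2: steady=0.24, fair=0.39; AND[max(0, a+b−1)] → w = 0.00
R3: ¬poor=1−0.62=0.38 → w = 0.38
R4: steady=0.24, poor=0.62; AND[max(0, a+b−1)] → w = 0.00
Rules with consequent 'small': {R3, R4} → strengths 0.38, 0.00
Aggregate via t-conorm [min(1, a+b)]: 0.38

0.38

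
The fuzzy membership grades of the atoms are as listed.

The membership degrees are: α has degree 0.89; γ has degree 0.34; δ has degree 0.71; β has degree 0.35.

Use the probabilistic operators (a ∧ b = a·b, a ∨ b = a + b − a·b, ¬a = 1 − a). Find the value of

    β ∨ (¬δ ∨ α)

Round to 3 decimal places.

0.949

¬δ = 1 − 0.7100 = 0.2900
¬δ ∨ α = a + b − a·b on (0.2900, 0.8900) = 0.9219
β ∨ (¬δ ∨ α) = a + b − a·b on (0.3500, 0.9219) = 0.9492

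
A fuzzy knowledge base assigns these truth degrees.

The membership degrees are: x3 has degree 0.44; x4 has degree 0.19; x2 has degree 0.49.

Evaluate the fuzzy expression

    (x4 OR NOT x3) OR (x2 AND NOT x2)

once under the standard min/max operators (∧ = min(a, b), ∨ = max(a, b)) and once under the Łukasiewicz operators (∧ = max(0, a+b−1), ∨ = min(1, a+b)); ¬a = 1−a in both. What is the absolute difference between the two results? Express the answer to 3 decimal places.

Under standard min/max:
  NOT x3 = 1 − 0.44 = 0.56
  x4 OR NOT x3 = max(a, b) on (0.19, 0.56) = 0.56
  NOT x2 = 1 − 0.49 = 0.51
  x2 AND NOT x2 = min(a, b) on (0.49, 0.51) = 0.49
  (x4 OR NOT x3) OR (x2 AND NOT x2) = max(a, b) on (0.56, 0.49) = 0.56
  → value = 0.5600
Under Łukasiewicz:
  NOT x3 = 1 − 0.44 = 0.56
  x4 OR NOT x3 = min(1, a+b) on (0.19, 0.56) = 0.75
  NOT x2 = 1 − 0.49 = 0.51
  x2 AND NOT x2 = max(0, a+b−1) on (0.49, 0.51) = 0.00
  (x4 OR NOT x3) OR (x2 AND NOT x2) = min(1, a+b) on (0.75, 0.00) = 0.75
  → value = 0.7500
|0.5600 − 0.7500| = 0.190

0.190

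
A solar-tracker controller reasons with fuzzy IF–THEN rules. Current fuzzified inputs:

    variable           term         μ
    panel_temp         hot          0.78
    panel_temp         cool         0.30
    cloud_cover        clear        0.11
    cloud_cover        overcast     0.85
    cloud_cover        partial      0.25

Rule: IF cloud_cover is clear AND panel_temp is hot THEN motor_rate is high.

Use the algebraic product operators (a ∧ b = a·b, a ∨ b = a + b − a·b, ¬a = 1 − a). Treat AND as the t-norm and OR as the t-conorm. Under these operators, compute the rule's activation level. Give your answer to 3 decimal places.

0.086

firing strength: clear=0.11, hot=0.78; AND[a·b] → w = 0.0858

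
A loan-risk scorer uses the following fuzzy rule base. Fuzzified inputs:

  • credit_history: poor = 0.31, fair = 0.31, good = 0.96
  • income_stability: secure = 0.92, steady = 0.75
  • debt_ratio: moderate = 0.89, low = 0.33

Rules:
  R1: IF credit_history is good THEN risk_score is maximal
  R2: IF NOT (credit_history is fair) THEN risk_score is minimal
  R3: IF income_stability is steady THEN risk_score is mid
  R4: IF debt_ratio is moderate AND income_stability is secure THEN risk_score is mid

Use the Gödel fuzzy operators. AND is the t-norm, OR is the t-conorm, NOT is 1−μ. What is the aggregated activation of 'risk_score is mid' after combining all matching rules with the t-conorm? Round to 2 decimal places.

0.89

R1: good=0.96 → w = 0.96
R2: ¬fair=1−0.31=0.69 → w = 0.69
R3: steady=0.75 → w = 0.75
R4: moderate=0.89, secure=0.92; AND[min(a, b)] → w = 0.89
Rules with consequent 'mid': {R3, R4} → strengths 0.75, 0.89
Aggregate via t-conorm [max(a, b)]: 0.89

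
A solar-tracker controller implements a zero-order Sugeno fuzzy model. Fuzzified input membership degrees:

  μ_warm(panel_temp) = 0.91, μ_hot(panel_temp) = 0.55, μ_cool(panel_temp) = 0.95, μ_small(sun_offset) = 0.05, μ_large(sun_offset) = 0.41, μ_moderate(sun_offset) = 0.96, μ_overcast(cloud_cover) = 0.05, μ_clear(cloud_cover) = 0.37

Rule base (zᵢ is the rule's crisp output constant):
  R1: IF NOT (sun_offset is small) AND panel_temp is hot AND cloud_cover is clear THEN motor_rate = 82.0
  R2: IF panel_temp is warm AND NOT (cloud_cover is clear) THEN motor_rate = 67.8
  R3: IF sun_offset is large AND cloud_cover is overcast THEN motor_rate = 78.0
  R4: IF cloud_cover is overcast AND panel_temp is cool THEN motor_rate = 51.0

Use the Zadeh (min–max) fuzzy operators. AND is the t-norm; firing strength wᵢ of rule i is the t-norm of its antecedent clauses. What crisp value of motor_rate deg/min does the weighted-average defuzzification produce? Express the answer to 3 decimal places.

R1 (z=82.0): ¬small=1−0.05=0.95, hot=0.55, clear=0.37; AND[min(a, b)] → w = 0.37
R2 (z=67.8): warm=0.91, ¬clear=1−0.37=0.63; AND[min(a, b)] → w = 0.63
R3 (z=78.0): large=0.41, overcast=0.05; AND[min(a, b)] → w = 0.05
R4 (z=51.0): overcast=0.05, cool=0.95; AND[min(a, b)] → w = 0.05
Weighted average = (0.37·82.0 + 0.63·67.8 + 0.05·78.0 + 0.05·51.0) / (0.37 + 0.63 + 0.05 + 0.05)
  = 79.5040 / 1.1000 = 72.276

72.276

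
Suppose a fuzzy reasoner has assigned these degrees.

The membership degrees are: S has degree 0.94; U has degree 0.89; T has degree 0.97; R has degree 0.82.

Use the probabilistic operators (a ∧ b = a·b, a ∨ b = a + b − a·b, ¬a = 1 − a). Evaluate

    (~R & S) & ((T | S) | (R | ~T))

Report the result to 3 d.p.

0.169

~R = 1 − 0.8200 = 0.1800
~R & S = a·b on (0.1800, 0.9400) = 0.1692
T | S = a + b − a·b on (0.9700, 0.9400) = 0.9982
~T = 1 − 0.9700 = 0.0300
R | ~T = a + b − a·b on (0.8200, 0.0300) = 0.8254
(T | S) | (R | ~T) = a + b − a·b on (0.9982, 0.8254) = 0.9997
(~R & S) & ((T | S) | (R | ~T)) = a·b on (0.1692, 0.9997) = 0.1691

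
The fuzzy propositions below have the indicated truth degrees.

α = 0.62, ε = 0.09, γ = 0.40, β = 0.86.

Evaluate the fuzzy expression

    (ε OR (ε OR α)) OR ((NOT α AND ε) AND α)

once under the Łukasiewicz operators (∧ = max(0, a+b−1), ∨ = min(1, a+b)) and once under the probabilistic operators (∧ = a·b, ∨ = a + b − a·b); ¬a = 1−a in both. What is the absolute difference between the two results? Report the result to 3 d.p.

0.108

Under Łukasiewicz:
  ε OR α = min(1, a+b) on (0.09, 0.62) = 0.71
  ε OR (ε OR α) = min(1, a+b) on (0.09, 0.71) = 0.80
  NOT α = 1 − 0.62 = 0.38
  NOT α AND ε = max(0, a+b−1) on (0.38, 0.09) = 0.00
  (NOT α AND ε) AND α = max(0, a+b−1) on (0.00, 0.62) = 0.00
  (ε OR (ε OR α)) OR ((NOT α AND ε) AND α) = min(1, a+b) on (0.80, 0.00) = 0.80
  → value = 0.8000
Under probabilistic:
  ε OR α = a + b − a·b on (0.0900, 0.6200) = 0.6542
  ε OR (ε OR α) = a + b − a·b on (0.0900, 0.6542) = 0.6853
  NOT α = 1 − 0.6200 = 0.3800
  NOT α AND ε = a·b on (0.3800, 0.0900) = 0.0342
  (NOT α AND ε) AND α = a·b on (0.0342, 0.6200) = 0.0212
  (ε OR (ε OR α)) OR ((NOT α AND ε) AND α) = a + b − a·b on (0.6853, 0.0212) = 0.6920
  → value = 0.6920
|0.8000 − 0.6920| = 0.108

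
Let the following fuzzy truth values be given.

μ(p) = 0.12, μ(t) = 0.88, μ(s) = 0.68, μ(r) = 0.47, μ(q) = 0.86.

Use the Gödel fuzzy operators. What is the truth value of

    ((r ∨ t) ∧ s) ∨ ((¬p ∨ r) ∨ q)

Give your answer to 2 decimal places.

0.88

r ∨ t = max(a, b) on (0.47, 0.88) = 0.88
(r ∨ t) ∧ s = min(a, b) on (0.88, 0.68) = 0.68
¬p = 1 − 0.12 = 0.88
¬p ∨ r = max(a, b) on (0.88, 0.47) = 0.88
(¬p ∨ r) ∨ q = max(a, b) on (0.88, 0.86) = 0.88
((r ∨ t) ∧ s) ∨ ((¬p ∨ r) ∨ q) = max(a, b) on (0.68, 0.88) = 0.88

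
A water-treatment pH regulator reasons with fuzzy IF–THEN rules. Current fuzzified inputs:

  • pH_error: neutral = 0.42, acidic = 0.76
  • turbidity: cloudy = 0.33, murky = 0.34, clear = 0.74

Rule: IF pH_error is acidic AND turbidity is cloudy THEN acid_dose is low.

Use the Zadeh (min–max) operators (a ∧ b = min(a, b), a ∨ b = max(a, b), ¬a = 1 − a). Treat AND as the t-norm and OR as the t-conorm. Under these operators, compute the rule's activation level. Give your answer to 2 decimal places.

0.33

firing strength: acidic=0.76, cloudy=0.33; AND[min(a, b)] → w = 0.33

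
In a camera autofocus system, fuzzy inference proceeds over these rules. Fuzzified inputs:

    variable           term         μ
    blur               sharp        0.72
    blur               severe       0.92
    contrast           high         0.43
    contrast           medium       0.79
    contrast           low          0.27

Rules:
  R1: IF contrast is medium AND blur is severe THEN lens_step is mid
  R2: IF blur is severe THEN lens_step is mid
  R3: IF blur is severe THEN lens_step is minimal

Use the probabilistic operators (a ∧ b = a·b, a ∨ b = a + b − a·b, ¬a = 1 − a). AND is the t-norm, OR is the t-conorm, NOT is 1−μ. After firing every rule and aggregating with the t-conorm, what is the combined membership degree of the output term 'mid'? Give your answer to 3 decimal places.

R1: medium=0.79, severe=0.92; AND[a·b] → w = 0.7268
R2: severe=0.92 → w = 0.9200
R3: severe=0.92 → w = 0.9200
Rules with consequent 'mid': {R1, R2} → strengths 0.7268, 0.9200
Aggregate via t-conorm [a + b − a·b]: 0.9781

0.978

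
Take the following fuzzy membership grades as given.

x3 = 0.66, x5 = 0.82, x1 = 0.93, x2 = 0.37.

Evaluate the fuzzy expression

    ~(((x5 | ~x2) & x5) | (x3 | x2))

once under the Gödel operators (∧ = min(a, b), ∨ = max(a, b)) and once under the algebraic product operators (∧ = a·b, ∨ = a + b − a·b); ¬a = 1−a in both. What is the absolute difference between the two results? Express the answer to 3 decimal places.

0.130

Under Gödel:
  ~x2 = 1 − 0.37 = 0.63
  x5 | ~x2 = max(a, b) on (0.82, 0.63) = 0.82
  (x5 | ~x2) & x5 = min(a, b) on (0.82, 0.82) = 0.82
  x3 | x2 = max(a, b) on (0.66, 0.37) = 0.66
  ((x5 | ~x2) & x5) | (x3 | x2) = max(a, b) on (0.82, 0.66) = 0.82
  ~(((x5 | ~x2) & x5) | (x3 | x2)) = 1 − 0.82 = 0.18
  → value = 0.1800
Under algebraic product:
  ~x2 = 1 − 0.3700 = 0.6300
  x5 | ~x2 = a + b − a·b on (0.8200, 0.6300) = 0.9334
  (x5 | ~x2) & x5 = a·b on (0.9334, 0.8200) = 0.7654
  x3 | x2 = a + b − a·b on (0.6600, 0.3700) = 0.7858
  ((x5 | ~x2) & x5) | (x3 | x2) = a + b − a·b on (0.7654, 0.7858) = 0.9497
  ~(((x5 | ~x2) & x5) | (x3 | x2)) = 1 − 0.9497 = 0.0503
  → value = 0.0503
|0.1800 − 0.0503| = 0.130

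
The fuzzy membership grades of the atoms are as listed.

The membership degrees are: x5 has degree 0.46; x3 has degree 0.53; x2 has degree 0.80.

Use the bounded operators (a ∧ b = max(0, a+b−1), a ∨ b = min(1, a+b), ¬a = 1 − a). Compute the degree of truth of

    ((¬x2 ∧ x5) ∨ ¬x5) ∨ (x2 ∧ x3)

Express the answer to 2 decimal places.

0.87

¬x2 = 1 − 0.80 = 0.20
¬x2 ∧ x5 = max(0, a+b−1) on (0.20, 0.46) = 0.00
¬x5 = 1 − 0.46 = 0.54
(¬x2 ∧ x5) ∨ ¬x5 = min(1, a+b) on (0.00, 0.54) = 0.54
x2 ∧ x3 = max(0, a+b−1) on (0.80, 0.53) = 0.33
((¬x2 ∧ x5) ∨ ¬x5) ∨ (x2 ∧ x3) = min(1, a+b) on (0.54, 0.33) = 0.87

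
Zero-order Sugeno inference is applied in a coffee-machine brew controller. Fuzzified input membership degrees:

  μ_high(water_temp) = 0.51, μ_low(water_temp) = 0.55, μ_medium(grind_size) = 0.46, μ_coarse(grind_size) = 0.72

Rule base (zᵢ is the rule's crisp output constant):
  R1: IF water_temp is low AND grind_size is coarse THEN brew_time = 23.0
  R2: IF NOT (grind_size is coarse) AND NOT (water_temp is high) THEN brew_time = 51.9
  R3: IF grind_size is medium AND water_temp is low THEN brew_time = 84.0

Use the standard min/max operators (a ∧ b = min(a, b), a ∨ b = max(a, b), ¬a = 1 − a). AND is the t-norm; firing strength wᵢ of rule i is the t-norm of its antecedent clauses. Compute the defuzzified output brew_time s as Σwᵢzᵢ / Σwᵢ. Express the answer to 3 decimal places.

51.025

R1 (z=23.0): low=0.55, coarse=0.72; AND[min(a, b)] → w = 0.55
R2 (z=51.9): ¬coarse=1−0.72=0.28, ¬high=1−0.51=0.49; AND[min(a, b)] → w = 0.28
R3 (z=84.0): medium=0.46, low=0.55; AND[min(a, b)] → w = 0.46
Weighted average = (0.55·23.0 + 0.28·51.9 + 0.46·84.0) / (0.55 + 0.28 + 0.46)
  = 65.8220 / 1.2900 = 51.025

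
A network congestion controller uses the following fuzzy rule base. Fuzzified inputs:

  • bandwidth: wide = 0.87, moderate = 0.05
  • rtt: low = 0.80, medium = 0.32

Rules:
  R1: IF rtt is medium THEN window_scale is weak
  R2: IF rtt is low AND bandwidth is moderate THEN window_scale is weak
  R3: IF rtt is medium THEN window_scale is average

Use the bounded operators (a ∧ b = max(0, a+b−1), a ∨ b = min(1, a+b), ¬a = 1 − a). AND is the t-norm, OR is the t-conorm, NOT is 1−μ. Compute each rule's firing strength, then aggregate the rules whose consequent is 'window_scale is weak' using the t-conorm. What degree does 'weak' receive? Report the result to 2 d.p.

R1: medium=0.32 → w = 0.32
R2: low=0.80, moderate=0.05; AND[max(0, a+b−1)] → w = 0.00
R3: medium=0.32 → w = 0.32
Rules with consequent 'weak': {R1, R2} → strengths 0.32, 0.00
Aggregate via t-conorm [min(1, a+b)]: 0.32

0.32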